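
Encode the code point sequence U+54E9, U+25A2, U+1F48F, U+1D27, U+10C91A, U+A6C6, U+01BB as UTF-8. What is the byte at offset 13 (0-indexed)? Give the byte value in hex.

U+54E9 → 3-byte form E5 93 A9 at offsets 0–2.
U+25A2 → 3-byte form E2 96 A2 at offsets 3–5.
U+1F48F → 4-byte form F0 9F 92 8F at offsets 6–9.
U+1D27 → 3-byte form E1 B4 A7 at offsets 10–12.
U+10C91A → 4-byte form F4 8C A4 9A at offsets 13–16.
Offset 13 falls in char 5's range; it's byte 1 of F4 8C A4 9A = 0xF4.

0xF4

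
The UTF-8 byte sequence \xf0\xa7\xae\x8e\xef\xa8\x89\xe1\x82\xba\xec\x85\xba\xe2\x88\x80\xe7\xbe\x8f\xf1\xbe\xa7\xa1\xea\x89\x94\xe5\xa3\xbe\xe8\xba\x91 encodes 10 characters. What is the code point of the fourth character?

Offset 0: leading byte 0xF0 = 11110000 → 4-byte char #1 = F0 A7 AE 8E.
Offset 4: leading byte 0xEF = 11101111 → 3-byte char #2 = EF A8 89.
Offset 7: leading byte 0xE1 = 11100001 → 3-byte char #3 = E1 82 BA.
Offset 10: leading byte 0xEC = 11101100 → 3-byte char #4 = EC 85 BA.
Leading byte 0xEC = 11101100 matches 1110xxxx → 3-byte sequence.
Byte 1: 0xEC = 11101100, payload 1100 (4 bits).
Byte 2: 0x85 = 10000101 (10xxxxxx ✓), payload 000101.
Byte 3: 0xBA = 10111010 (10xxxxxx ✓), payload 111010.
Concatenate: 1100000101111010 = 0xC17A (16 bits → U+C17A).

U+C17A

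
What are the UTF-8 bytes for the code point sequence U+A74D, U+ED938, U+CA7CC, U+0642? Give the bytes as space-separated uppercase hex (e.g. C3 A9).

EA 9D 8D F3 AD A4 B8 F3 8A 9F 8C D9 82

U+A74D: 3-byte form → EA 9D 8D.
U+ED938: 4-byte form → F3 AD A4 B8.
U+CA7CC: 4-byte form → F3 8A 9F 8C.
U+0642: 2-byte form → D9 82.
Concatenated (13 bytes): EA 9D 8D F3 AD A4 B8 F3 8A 9F 8C D9 82.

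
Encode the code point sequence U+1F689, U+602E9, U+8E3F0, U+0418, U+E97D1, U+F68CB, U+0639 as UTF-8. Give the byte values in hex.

F0 9F 9A 89 F1 A0 8B A9 F2 8E 8F B0 D0 98 F3 A9 9F 91 F3 B6 A3 8B D8 B9

U+1F689: 4-byte form → F0 9F 9A 89.
U+602E9: 4-byte form → F1 A0 8B A9.
U+8E3F0: 4-byte form → F2 8E 8F B0.
U+0418: 2-byte form → D0 98.
U+E97D1: 4-byte form → F3 A9 9F 91.
U+F68CB: 4-byte form → F3 B6 A3 8B.
U+0639: 2-byte form → D8 B9.
Concatenated (24 bytes): F0 9F 9A 89 F1 A0 8B A9 F2 8E 8F B0 D0 98 F3 A9 9F 91 F3 B6 A3 8B D8 B9.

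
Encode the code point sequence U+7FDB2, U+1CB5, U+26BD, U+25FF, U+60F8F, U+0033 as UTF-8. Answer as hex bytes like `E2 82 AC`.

F1 BF B6 B2 E1 B2 B5 E2 9A BD E2 97 BF F1 A0 BE 8F 33

U+7FDB2: 4-byte form → F1 BF B6 B2.
U+1CB5: 3-byte form → E1 B2 B5.
U+26BD: 3-byte form → E2 9A BD.
U+25FF: 3-byte form → E2 97 BF.
U+60F8F: 4-byte form → F1 A0 BE 8F.
U+0033: 1-byte form → 33.
Concatenated (18 bytes): F1 BF B6 B2 E1 B2 B5 E2 9A BD E2 97 BF F1 A0 BE 8F 33.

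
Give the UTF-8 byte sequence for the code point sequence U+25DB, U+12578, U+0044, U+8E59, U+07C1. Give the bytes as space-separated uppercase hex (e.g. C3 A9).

U+25DB: 3-byte form → E2 97 9B.
U+12578: 4-byte form → F0 92 95 B8.
U+0044: 1-byte form → 44.
U+8E59: 3-byte form → E8 B9 99.
U+07C1: 2-byte form → DF 81.
Concatenated (13 bytes): E2 97 9B F0 92 95 B8 44 E8 B9 99 DF 81.

E2 97 9B F0 92 95 B8 44 E8 B9 99 DF 81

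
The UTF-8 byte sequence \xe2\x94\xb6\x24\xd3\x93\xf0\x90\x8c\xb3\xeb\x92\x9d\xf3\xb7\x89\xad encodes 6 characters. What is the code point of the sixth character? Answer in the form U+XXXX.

Offset 0: leading byte 0xE2 = 11100010 → 3-byte char #1 = E2 94 B6.
Offset 3: leading byte 0x24 = 00100100 → 1-byte char #2 = 24.
Offset 4: leading byte 0xD3 = 11010011 → 2-byte char #3 = D3 93.
Offset 6: leading byte 0xF0 = 11110000 → 4-byte char #4 = F0 90 8C B3.
Offset 10: leading byte 0xEB = 11101011 → 3-byte char #5 = EB 92 9D.
Offset 13: leading byte 0xF3 = 11110011 → 4-byte char #6 = F3 B7 89 AD.
Leading byte 0xF3 = 11110011 matches 11110xxx → 4-byte sequence.
Byte 1: 0xF3 = 11110011, payload 011 (3 bits).
Byte 2: 0xB7 = 10110111 (10xxxxxx ✓), payload 110111.
Byte 3: 0x89 = 10001001 (10xxxxxx ✓), payload 001001.
Byte 4: 0xAD = 10101101 (10xxxxxx ✓), payload 101101.
Concatenate: 011110111001001101101 = 0xF726D (21 bits → U+F726D).

U+F726D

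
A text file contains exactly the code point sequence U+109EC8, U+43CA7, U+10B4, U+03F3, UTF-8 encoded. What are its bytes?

U+109EC8: 4-byte form → F4 89 BB 88.
U+43CA7: 4-byte form → F1 83 B2 A7.
U+10B4: 3-byte form → E1 82 B4.
U+03F3: 2-byte form → CF B3.
Concatenated (13 bytes): F4 89 BB 88 F1 83 B2 A7 E1 82 B4 CF B3.

F4 89 BB 88 F1 83 B2 A7 E1 82 B4 CF B3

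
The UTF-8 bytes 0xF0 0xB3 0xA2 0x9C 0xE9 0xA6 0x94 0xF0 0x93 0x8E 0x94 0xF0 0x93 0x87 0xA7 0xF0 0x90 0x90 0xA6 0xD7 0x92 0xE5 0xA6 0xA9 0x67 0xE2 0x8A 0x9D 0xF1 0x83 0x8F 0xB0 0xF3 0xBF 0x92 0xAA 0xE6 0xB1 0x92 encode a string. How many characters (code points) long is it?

12

Byte at offset 0: 0xF0 = 11110000 → 4-byte char (#1). Advance 4.
Byte at offset 4: 0xE9 = 11101001 → 3-byte char (#2). Advance 3.
Byte at offset 7: 0xF0 = 11110000 → 4-byte char (#3). Advance 4.
Byte at offset 11: 0xF0 = 11110000 → 4-byte char (#4). Advance 4.
Byte at offset 15: 0xF0 = 11110000 → 4-byte char (#5). Advance 4.
Byte at offset 19: 0xD7 = 11010111 → 2-byte char (#6). Advance 2.
Byte at offset 21: 0xE5 = 11100101 → 3-byte char (#7). Advance 3.
Byte at offset 24: 0x67 = 01100111 → 1-byte char (#8). Advance 1.
Byte at offset 25: 0xE2 = 11100010 → 3-byte char (#9). Advance 3.
Byte at offset 28: 0xF1 = 11110001 → 4-byte char (#10). Advance 4.
Byte at offset 32: 0xF3 = 11110011 → 4-byte char (#11). Advance 4.
Byte at offset 36: 0xE6 = 11100110 → 3-byte char (#12). Advance 3.
Reached end at offset 39 after 12 code points.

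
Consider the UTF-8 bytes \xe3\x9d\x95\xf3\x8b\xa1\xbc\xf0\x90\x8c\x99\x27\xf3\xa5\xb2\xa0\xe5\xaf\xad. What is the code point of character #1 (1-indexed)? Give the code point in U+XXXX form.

Offset 0: leading byte 0xE3 = 11100011 → 3-byte char #1 = E3 9D 95.
Leading byte 0xE3 = 11100011 matches 1110xxxx → 3-byte sequence.
Byte 1: 0xE3 = 11100011, payload 0011 (4 bits).
Byte 2: 0x9D = 10011101 (10xxxxxx ✓), payload 011101.
Byte 3: 0x95 = 10010101 (10xxxxxx ✓), payload 010101.
Concatenate: 0011011101010101 = 0x3755 (16 bits → U+3755).

U+3755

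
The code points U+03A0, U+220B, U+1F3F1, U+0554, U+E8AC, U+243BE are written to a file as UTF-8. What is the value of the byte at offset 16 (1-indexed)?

1-indexed offset 16 is 0-indexed offset 15.
U+03A0 → 2-byte form CE A0 at offsets 0–1.
U+220B → 3-byte form E2 88 8B at offsets 2–4.
U+1F3F1 → 4-byte form F0 9F 8F B1 at offsets 5–8.
U+0554 → 2-byte form D5 94 at offsets 9–10.
U+E8AC → 3-byte form EE A2 AC at offsets 11–13.
U+243BE → 4-byte form F0 A4 8E BE at offsets 14–17.
Offset 15 falls in char 6's range; it's byte 2 of F0 A4 8E BE = 0xA4.

0xA4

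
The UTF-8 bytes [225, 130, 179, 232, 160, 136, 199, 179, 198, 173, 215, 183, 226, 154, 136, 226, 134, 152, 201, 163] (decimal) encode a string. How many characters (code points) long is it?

Byte at offset 0: 0xE1 = 11100001 → 3-byte char (#1). Advance 3.
Byte at offset 3: 0xE8 = 11101000 → 3-byte char (#2). Advance 3.
Byte at offset 6: 0xC7 = 11000111 → 2-byte char (#3). Advance 2.
Byte at offset 8: 0xC6 = 11000110 → 2-byte char (#4). Advance 2.
Byte at offset 10: 0xD7 = 11010111 → 2-byte char (#5). Advance 2.
Byte at offset 12: 0xE2 = 11100010 → 3-byte char (#6). Advance 3.
Byte at offset 15: 0xE2 = 11100010 → 3-byte char (#7). Advance 3.
Byte at offset 18: 0xC9 = 11001001 → 2-byte char (#8). Advance 2.
Reached end at offset 20 after 8 code points.

8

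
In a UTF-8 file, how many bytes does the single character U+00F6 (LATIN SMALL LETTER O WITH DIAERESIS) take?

2

U+00F6 = 0xF6. UTF-8 uses 1 byte below 0x80, 2 below 0x800, 3 below 0x10000, 4 up to 0x10FFFF. 0xF6 is in U+0080–U+07FF → 2 bytes.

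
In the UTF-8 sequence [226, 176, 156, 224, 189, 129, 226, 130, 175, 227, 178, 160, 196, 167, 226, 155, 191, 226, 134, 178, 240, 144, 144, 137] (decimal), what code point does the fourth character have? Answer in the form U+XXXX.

Offset 0: leading byte 0xE2 = 11100010 → 3-byte char #1 = E2 B0 9C.
Offset 3: leading byte 0xE0 = 11100000 → 3-byte char #2 = E0 BD 81.
Offset 6: leading byte 0xE2 = 11100010 → 3-byte char #3 = E2 82 AF.
Offset 9: leading byte 0xE3 = 11100011 → 3-byte char #4 = E3 B2 A0.
Leading byte 0xE3 = 11100011 matches 1110xxxx → 3-byte sequence.
Byte 1: 0xE3 = 11100011, payload 0011 (4 bits).
Byte 2: 0xB2 = 10110010 (10xxxxxx ✓), payload 110010.
Byte 3: 0xA0 = 10100000 (10xxxxxx ✓), payload 100000.
Concatenate: 0011110010100000 = 0x3CA0 (16 bits → U+3CA0).

U+3CA0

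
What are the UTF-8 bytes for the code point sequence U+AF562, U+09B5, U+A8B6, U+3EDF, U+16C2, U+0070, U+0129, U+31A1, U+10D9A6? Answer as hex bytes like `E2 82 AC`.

F2 AF 95 A2 E0 A6 B5 EA A2 B6 E3 BB 9F E1 9B 82 70 C4 A9 E3 86 A1 F4 8D A6 A6

U+AF562: 4-byte form → F2 AF 95 A2.
U+09B5: 3-byte form → E0 A6 B5.
U+A8B6: 3-byte form → EA A2 B6.
U+3EDF: 3-byte form → E3 BB 9F.
U+16C2: 3-byte form → E1 9B 82.
U+0070: 1-byte form → 70.
U+0129: 2-byte form → C4 A9.
U+31A1: 3-byte form → E3 86 A1.
U+10D9A6: 4-byte form → F4 8D A6 A6.
Concatenated (26 bytes): F2 AF 95 A2 E0 A6 B5 EA A2 B6 E3 BB 9F E1 9B 82 70 C4 A9 E3 86 A1 F4 8D A6 A6.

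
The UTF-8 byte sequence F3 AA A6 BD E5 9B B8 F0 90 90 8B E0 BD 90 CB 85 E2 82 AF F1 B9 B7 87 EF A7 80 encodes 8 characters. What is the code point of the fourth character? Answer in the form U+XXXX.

U+0F50

Offset 0: leading byte 0xF3 = 11110011 → 4-byte char #1 = F3 AA A6 BD.
Offset 4: leading byte 0xE5 = 11100101 → 3-byte char #2 = E5 9B B8.
Offset 7: leading byte 0xF0 = 11110000 → 4-byte char #3 = F0 90 90 8B.
Offset 11: leading byte 0xE0 = 11100000 → 3-byte char #4 = E0 BD 90.
Leading byte 0xE0 = 11100000 matches 1110xxxx → 3-byte sequence.
Byte 1: 0xE0 = 11100000, payload 0000 (4 bits).
Byte 2: 0xBD = 10111101 (10xxxxxx ✓), payload 111101.
Byte 3: 0x90 = 10010000 (10xxxxxx ✓), payload 010000.
Concatenate: 0000111101010000 = 0xF50 (16 bits → U+0F50).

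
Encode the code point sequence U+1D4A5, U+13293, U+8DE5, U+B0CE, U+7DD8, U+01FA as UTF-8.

U+1D4A5: 4-byte form → F0 9D 92 A5.
U+13293: 4-byte form → F0 93 8A 93.
U+8DE5: 3-byte form → E8 B7 A5.
U+B0CE: 3-byte form → EB 83 8E.
U+7DD8: 3-byte form → E7 B7 98.
U+01FA: 2-byte form → C7 BA.
Concatenated (19 bytes): F0 9D 92 A5 F0 93 8A 93 E8 B7 A5 EB 83 8E E7 B7 98 C7 BA.

F0 9D 92 A5 F0 93 8A 93 E8 B7 A5 EB 83 8E E7 B7 98 C7 BA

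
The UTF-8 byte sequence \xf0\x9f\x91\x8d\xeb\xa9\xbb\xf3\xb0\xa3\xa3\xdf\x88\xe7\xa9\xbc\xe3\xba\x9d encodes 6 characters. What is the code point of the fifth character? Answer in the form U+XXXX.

U+7A7C

Offset 0: leading byte 0xF0 = 11110000 → 4-byte char #1 = F0 9F 91 8D.
Offset 4: leading byte 0xEB = 11101011 → 3-byte char #2 = EB A9 BB.
Offset 7: leading byte 0xF3 = 11110011 → 4-byte char #3 = F3 B0 A3 A3.
Offset 11: leading byte 0xDF = 11011111 → 2-byte char #4 = DF 88.
Offset 13: leading byte 0xE7 = 11100111 → 3-byte char #5 = E7 A9 BC.
Leading byte 0xE7 = 11100111 matches 1110xxxx → 3-byte sequence.
Byte 1: 0xE7 = 11100111, payload 0111 (4 bits).
Byte 2: 0xA9 = 10101001 (10xxxxxx ✓), payload 101001.
Byte 3: 0xBC = 10111100 (10xxxxxx ✓), payload 111100.
Concatenate: 0111101001111100 = 0x7A7C (16 bits → U+7A7C).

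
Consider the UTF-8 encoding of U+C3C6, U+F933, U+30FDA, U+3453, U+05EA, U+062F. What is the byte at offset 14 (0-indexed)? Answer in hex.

0xAA

U+C3C6 → 3-byte form EC 8F 86 at offsets 0–2.
U+F933 → 3-byte form EF A4 B3 at offsets 3–5.
U+30FDA → 4-byte form F0 B0 BF 9A at offsets 6–9.
U+3453 → 3-byte form E3 91 93 at offsets 10–12.
U+05EA → 2-byte form D7 AA at offsets 13–14.
Offset 14 falls in char 5's range; it's byte 2 of D7 AA = 0xAA.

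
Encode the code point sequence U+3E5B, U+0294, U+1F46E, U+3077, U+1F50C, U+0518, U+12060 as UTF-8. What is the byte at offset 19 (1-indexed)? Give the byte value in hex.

0xF0

1-indexed offset 19 is 0-indexed offset 18.
U+3E5B → 3-byte form E3 B9 9B at offsets 0–2.
U+0294 → 2-byte form CA 94 at offsets 3–4.
U+1F46E → 4-byte form F0 9F 91 AE at offsets 5–8.
U+3077 → 3-byte form E3 81 B7 at offsets 9–11.
U+1F50C → 4-byte form F0 9F 94 8C at offsets 12–15.
U+0518 → 2-byte form D4 98 at offsets 16–17.
U+12060 → 4-byte form F0 92 81 A0 at offsets 18–21.
Offset 18 falls in char 7's range; it's byte 1 of F0 92 81 A0 = 0xF0.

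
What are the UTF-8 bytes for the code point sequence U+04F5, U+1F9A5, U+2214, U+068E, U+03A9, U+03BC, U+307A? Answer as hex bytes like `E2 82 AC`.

D3 B5 F0 9F A6 A5 E2 88 94 DA 8E CE A9 CE BC E3 81 BA

U+04F5: 2-byte form → D3 B5.
U+1F9A5: 4-byte form → F0 9F A6 A5.
U+2214: 3-byte form → E2 88 94.
U+068E: 2-byte form → DA 8E.
U+03A9: 2-byte form → CE A9.
U+03BC: 2-byte form → CE BC.
U+307A: 3-byte form → E3 81 BA.
Concatenated (18 bytes): D3 B5 F0 9F A6 A5 E2 88 94 DA 8E CE A9 CE BC E3 81 BA.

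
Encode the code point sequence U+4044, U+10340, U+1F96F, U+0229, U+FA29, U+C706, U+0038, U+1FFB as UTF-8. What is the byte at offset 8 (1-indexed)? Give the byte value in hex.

0xF0

1-indexed offset 8 is 0-indexed offset 7.
U+4044 → 3-byte form E4 81 84 at offsets 0–2.
U+10340 → 4-byte form F0 90 8D 80 at offsets 3–6.
U+1F96F → 4-byte form F0 9F A5 AF at offsets 7–10.
Offset 7 falls in char 3's range; it's byte 1 of F0 9F A5 AF = 0xF0.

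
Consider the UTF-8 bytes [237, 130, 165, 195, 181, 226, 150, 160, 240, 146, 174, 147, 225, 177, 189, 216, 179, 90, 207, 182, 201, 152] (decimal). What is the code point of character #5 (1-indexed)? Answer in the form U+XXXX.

U+1C7D

Offset 0: leading byte 0xED = 11101101 → 3-byte char #1 = ED 82 A5.
Offset 3: leading byte 0xC3 = 11000011 → 2-byte char #2 = C3 B5.
Offset 5: leading byte 0xE2 = 11100010 → 3-byte char #3 = E2 96 A0.
Offset 8: leading byte 0xF0 = 11110000 → 4-byte char #4 = F0 92 AE 93.
Offset 12: leading byte 0xE1 = 11100001 → 3-byte char #5 = E1 B1 BD.
Leading byte 0xE1 = 11100001 matches 1110xxxx → 3-byte sequence.
Byte 1: 0xE1 = 11100001, payload 0001 (4 bits).
Byte 2: 0xB1 = 10110001 (10xxxxxx ✓), payload 110001.
Byte 3: 0xBD = 10111101 (10xxxxxx ✓), payload 111101.
Concatenate: 0001110001111101 = 0x1C7D (16 bits → U+1C7D).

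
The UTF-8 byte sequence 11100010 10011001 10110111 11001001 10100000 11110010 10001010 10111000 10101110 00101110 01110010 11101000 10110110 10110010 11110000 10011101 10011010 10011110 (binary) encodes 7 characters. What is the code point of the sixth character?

Offset 0: leading byte 0xE2 = 11100010 → 3-byte char #1 = E2 99 B7.
Offset 3: leading byte 0xC9 = 11001001 → 2-byte char #2 = C9 A0.
Offset 5: leading byte 0xF2 = 11110010 → 4-byte char #3 = F2 8A B8 AE.
Offset 9: leading byte 0x2E = 00101110 → 1-byte char #4 = 2E.
Offset 10: leading byte 0x72 = 01110010 → 1-byte char #5 = 72.
Offset 11: leading byte 0xE8 = 11101000 → 3-byte char #6 = E8 B6 B2.
Leading byte 0xE8 = 11101000 matches 1110xxxx → 3-byte sequence.
Byte 1: 0xE8 = 11101000, payload 1000 (4 bits).
Byte 2: 0xB6 = 10110110 (10xxxxxx ✓), payload 110110.
Byte 3: 0xB2 = 10110010 (10xxxxxx ✓), payload 110010.
Concatenate: 1000110110110010 = 0x8DB2 (16 bits → U+8DB2).

U+8DB2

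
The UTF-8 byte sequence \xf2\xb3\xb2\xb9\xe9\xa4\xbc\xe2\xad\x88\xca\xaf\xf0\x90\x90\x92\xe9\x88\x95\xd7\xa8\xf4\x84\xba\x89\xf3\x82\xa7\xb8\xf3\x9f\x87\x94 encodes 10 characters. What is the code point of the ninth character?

U+C29F8

Offset 0: leading byte 0xF2 = 11110010 → 4-byte char #1 = F2 B3 B2 B9.
Offset 4: leading byte 0xE9 = 11101001 → 3-byte char #2 = E9 A4 BC.
Offset 7: leading byte 0xE2 = 11100010 → 3-byte char #3 = E2 AD 88.
Offset 10: leading byte 0xCA = 11001010 → 2-byte char #4 = CA AF.
Offset 12: leading byte 0xF0 = 11110000 → 4-byte char #5 = F0 90 90 92.
Offset 16: leading byte 0xE9 = 11101001 → 3-byte char #6 = E9 88 95.
Offset 19: leading byte 0xD7 = 11010111 → 2-byte char #7 = D7 A8.
Offset 21: leading byte 0xF4 = 11110100 → 4-byte char #8 = F4 84 BA 89.
Offset 25: leading byte 0xF3 = 11110011 → 4-byte char #9 = F3 82 A7 B8.
Leading byte 0xF3 = 11110011 matches 11110xxx → 4-byte sequence.
Byte 1: 0xF3 = 11110011, payload 011 (3 bits).
Byte 2: 0x82 = 10000010 (10xxxxxx ✓), payload 000010.
Byte 3: 0xA7 = 10100111 (10xxxxxx ✓), payload 100111.
Byte 4: 0xB8 = 10111000 (10xxxxxx ✓), payload 111000.
Concatenate: 011000010100111111000 = 0xC29F8 (21 bits → U+C29F8).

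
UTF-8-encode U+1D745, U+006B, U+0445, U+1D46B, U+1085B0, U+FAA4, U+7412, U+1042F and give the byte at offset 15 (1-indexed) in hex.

1-indexed offset 15 is 0-indexed offset 14.
U+1D745 → 4-byte form F0 9D 9D 85 at offsets 0–3.
U+006B → 1-byte form 6B at offsets 4–4.
U+0445 → 2-byte form D1 85 at offsets 5–6.
U+1D46B → 4-byte form F0 9D 91 AB at offsets 7–10.
U+1085B0 → 4-byte form F4 88 96 B0 at offsets 11–14.
Offset 14 falls in char 5's range; it's byte 4 of F4 88 96 B0 = 0xB0.

0xB0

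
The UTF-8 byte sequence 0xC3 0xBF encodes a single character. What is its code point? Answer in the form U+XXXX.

U+00FF

Leading byte 0xC3 = 11000011 matches 110xxxxx → 2-byte sequence.
Byte 1: 0xC3 = 11000011, payload 00011 (5 bits).
Byte 2: 0xBF = 10111111 (10xxxxxx ✓), payload 111111.
Concatenate: 00011111111 = 0xFF (11 bits → U+00FF).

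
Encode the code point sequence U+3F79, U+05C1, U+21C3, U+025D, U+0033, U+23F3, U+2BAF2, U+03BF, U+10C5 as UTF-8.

E3 BD B9 D7 81 E2 87 83 C9 9D 33 E2 8F B3 F0 AB AB B2 CE BF E1 83 85

U+3F79: 3-byte form → E3 BD B9.
U+05C1: 2-byte form → D7 81.
U+21C3: 3-byte form → E2 87 83.
U+025D: 2-byte form → C9 9D.
U+0033: 1-byte form → 33.
U+23F3: 3-byte form → E2 8F B3.
U+2BAF2: 4-byte form → F0 AB AB B2.
U+03BF: 2-byte form → CE BF.
U+10C5: 3-byte form → E1 83 85.
Concatenated (23 bytes): E3 BD B9 D7 81 E2 87 83 C9 9D 33 E2 8F B3 F0 AB AB B2 CE BF E1 83 85.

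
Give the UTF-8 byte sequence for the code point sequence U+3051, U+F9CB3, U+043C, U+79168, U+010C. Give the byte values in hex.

U+3051: 3-byte form → E3 81 91.
U+F9CB3: 4-byte form → F3 B9 B2 B3.
U+043C: 2-byte form → D0 BC.
U+79168: 4-byte form → F1 B9 85 A8.
U+010C: 2-byte form → C4 8C.
Concatenated (15 bytes): E3 81 91 F3 B9 B2 B3 D0 BC F1 B9 85 A8 C4 8C.

E3 81 91 F3 B9 B2 B3 D0 BC F1 B9 85 A8 C4 8C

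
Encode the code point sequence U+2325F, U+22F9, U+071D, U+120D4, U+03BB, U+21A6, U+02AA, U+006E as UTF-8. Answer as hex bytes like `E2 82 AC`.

F0 A3 89 9F E2 8B B9 DC 9D F0 92 83 94 CE BB E2 86 A6 CA AA 6E

U+2325F: 4-byte form → F0 A3 89 9F.
U+22F9: 3-byte form → E2 8B B9.
U+071D: 2-byte form → DC 9D.
U+120D4: 4-byte form → F0 92 83 94.
U+03BB: 2-byte form → CE BB.
U+21A6: 3-byte form → E2 86 A6.
U+02AA: 2-byte form → CA AA.
U+006E: 1-byte form → 6E.
Concatenated (21 bytes): F0 A3 89 9F E2 8B B9 DC 9D F0 92 83 94 CE BB E2 86 A6 CA AA 6E.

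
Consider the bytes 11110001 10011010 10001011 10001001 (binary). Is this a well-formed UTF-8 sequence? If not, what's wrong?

Leading byte 0xF1 = 11110001 → 4-byte form.
Continuation bytes 0x9A=10011010, 0x8B=10001011, 0x89=10001001 all match 10xxxxxx.
Decoded value 0x5A2C9 is ≥ 0x10000 (shortest form) and not a surrogate.

valid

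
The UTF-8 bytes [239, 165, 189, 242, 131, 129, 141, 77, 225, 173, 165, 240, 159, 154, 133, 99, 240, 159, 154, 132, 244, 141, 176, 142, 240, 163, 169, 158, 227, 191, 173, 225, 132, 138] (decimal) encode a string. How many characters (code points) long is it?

Byte at offset 0: 0xEF = 11101111 → 3-byte char (#1). Advance 3.
Byte at offset 3: 0xF2 = 11110010 → 4-byte char (#2). Advance 4.
Byte at offset 7: 0x4D = 01001101 → 1-byte char (#3). Advance 1.
Byte at offset 8: 0xE1 = 11100001 → 3-byte char (#4). Advance 3.
Byte at offset 11: 0xF0 = 11110000 → 4-byte char (#5). Advance 4.
Byte at offset 15: 0x63 = 01100011 → 1-byte char (#6). Advance 1.
Byte at offset 16: 0xF0 = 11110000 → 4-byte char (#7). Advance 4.
Byte at offset 20: 0xF4 = 11110100 → 4-byte char (#8). Advance 4.
Byte at offset 24: 0xF0 = 11110000 → 4-byte char (#9). Advance 4.
Byte at offset 28: 0xE3 = 11100011 → 3-byte char (#10). Advance 3.
Byte at offset 31: 0xE1 = 11100001 → 3-byte char (#11). Advance 3.
Reached end at offset 34 after 11 code points.

11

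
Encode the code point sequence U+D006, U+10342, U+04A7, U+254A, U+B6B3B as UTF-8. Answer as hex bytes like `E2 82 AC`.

ED 80 86 F0 90 8D 82 D2 A7 E2 95 8A F2 B6 AC BB

U+D006: 3-byte form → ED 80 86.
U+10342: 4-byte form → F0 90 8D 82.
U+04A7: 2-byte form → D2 A7.
U+254A: 3-byte form → E2 95 8A.
U+B6B3B: 4-byte form → F2 B6 AC BB.
Concatenated (16 bytes): ED 80 86 F0 90 8D 82 D2 A7 E2 95 8A F2 B6 AC BB.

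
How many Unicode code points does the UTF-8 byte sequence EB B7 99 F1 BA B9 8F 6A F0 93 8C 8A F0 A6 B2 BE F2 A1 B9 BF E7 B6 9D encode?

Byte at offset 0: 0xEB = 11101011 → 3-byte char (#1). Advance 3.
Byte at offset 3: 0xF1 = 11110001 → 4-byte char (#2). Advance 4.
Byte at offset 7: 0x6A = 01101010 → 1-byte char (#3). Advance 1.
Byte at offset 8: 0xF0 = 11110000 → 4-byte char (#4). Advance 4.
Byte at offset 12: 0xF0 = 11110000 → 4-byte char (#5). Advance 4.
Byte at offset 16: 0xF2 = 11110010 → 4-byte char (#6). Advance 4.
Byte at offset 20: 0xE7 = 11100111 → 3-byte char (#7). Advance 3.
Reached end at offset 23 after 7 code points.

7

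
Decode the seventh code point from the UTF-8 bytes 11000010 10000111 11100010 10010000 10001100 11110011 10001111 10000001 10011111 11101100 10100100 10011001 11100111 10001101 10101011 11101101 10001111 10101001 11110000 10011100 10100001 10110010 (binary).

Offset 0: leading byte 0xC2 = 11000010 → 2-byte char #1 = C2 87.
Offset 2: leading byte 0xE2 = 11100010 → 3-byte char #2 = E2 90 8C.
Offset 5: leading byte 0xF3 = 11110011 → 4-byte char #3 = F3 8F 81 9F.
Offset 9: leading byte 0xEC = 11101100 → 3-byte char #4 = EC A4 99.
Offset 12: leading byte 0xE7 = 11100111 → 3-byte char #5 = E7 8D AB.
Offset 15: leading byte 0xED = 11101101 → 3-byte char #6 = ED 8F A9.
Offset 18: leading byte 0xF0 = 11110000 → 4-byte char #7 = F0 9C A1 B2.
Leading byte 0xF0 = 11110000 matches 11110xxx → 4-byte sequence.
Byte 1: 0xF0 = 11110000, payload 000 (3 bits).
Byte 2: 0x9C = 10011100 (10xxxxxx ✓), payload 011100.
Byte 3: 0xA1 = 10100001 (10xxxxxx ✓), payload 100001.
Byte 4: 0xB2 = 10110010 (10xxxxxx ✓), payload 110010.
Concatenate: 000011100100001110010 = 0x1C872 (21 bits → U+1C872).

U+1C872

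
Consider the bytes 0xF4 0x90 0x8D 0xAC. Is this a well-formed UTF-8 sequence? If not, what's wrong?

invalid (encodes a value above U+10FFFF)

Leading byte 0xF4 = 11110100 → 4-byte form.
Payload = 0x11036C, which exceeds U+10FFFF, the maximum Unicode code point. (Leading bytes F5–FF, or F4 followed by ≥ 0x90, are invalid.)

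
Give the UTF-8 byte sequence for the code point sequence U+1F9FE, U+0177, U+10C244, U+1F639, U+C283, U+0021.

F0 9F A7 BE C5 B7 F4 8C 89 84 F0 9F 98 B9 EC 8A 83 21

U+1F9FE: 4-byte form → F0 9F A7 BE.
U+0177: 2-byte form → C5 B7.
U+10C244: 4-byte form → F4 8C 89 84.
U+1F639: 4-byte form → F0 9F 98 B9.
U+C283: 3-byte form → EC 8A 83.
U+0021: 1-byte form → 21.
Concatenated (18 bytes): F0 9F A7 BE C5 B7 F4 8C 89 84 F0 9F 98 B9 EC 8A 83 21.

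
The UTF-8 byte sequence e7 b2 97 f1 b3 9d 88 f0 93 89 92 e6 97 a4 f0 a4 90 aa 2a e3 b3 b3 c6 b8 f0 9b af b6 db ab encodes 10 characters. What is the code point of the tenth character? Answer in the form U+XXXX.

Offset 0: leading byte 0xE7 = 11100111 → 3-byte char #1 = E7 B2 97.
Offset 3: leading byte 0xF1 = 11110001 → 4-byte char #2 = F1 B3 9D 88.
Offset 7: leading byte 0xF0 = 11110000 → 4-byte char #3 = F0 93 89 92.
Offset 11: leading byte 0xE6 = 11100110 → 3-byte char #4 = E6 97 A4.
Offset 14: leading byte 0xF0 = 11110000 → 4-byte char #5 = F0 A4 90 AA.
Offset 18: leading byte 0x2A = 00101010 → 1-byte char #6 = 2A.
Offset 19: leading byte 0xE3 = 11100011 → 3-byte char #7 = E3 B3 B3.
Offset 22: leading byte 0xC6 = 11000110 → 2-byte char #8 = C6 B8.
Offset 24: leading byte 0xF0 = 11110000 → 4-byte char #9 = F0 9B AF B6.
Offset 28: leading byte 0xDB = 11011011 → 2-byte char #10 = DB AB.
Leading byte 0xDB = 11011011 matches 110xxxxx → 2-byte sequence.
Byte 1: 0xDB = 11011011, payload 11011 (5 bits).
Byte 2: 0xAB = 10101011 (10xxxxxx ✓), payload 101011.
Concatenate: 11011101011 = 0x6EB (11 bits → U+06EB).

U+06EB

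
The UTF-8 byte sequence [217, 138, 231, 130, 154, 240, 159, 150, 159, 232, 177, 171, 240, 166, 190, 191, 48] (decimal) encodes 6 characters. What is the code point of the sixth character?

U+0030

Offset 0: leading byte 0xD9 = 11011001 → 2-byte char #1 = D9 8A.
Offset 2: leading byte 0xE7 = 11100111 → 3-byte char #2 = E7 82 9A.
Offset 5: leading byte 0xF0 = 11110000 → 4-byte char #3 = F0 9F 96 9F.
Offset 9: leading byte 0xE8 = 11101000 → 3-byte char #4 = E8 B1 AB.
Offset 12: leading byte 0xF0 = 11110000 → 4-byte char #5 = F0 A6 BE BF.
Offset 16: leading byte 0x30 = 00110000 → 1-byte char #6 = 30.
Leading byte 0x30 = 00110000 matches 0xxxxxxx → 1-byte sequence.
Byte 1: 0x30 = 00110000, payload 0110000 (7 bits).
Concatenate: 0110000 = 0x30 (7 bits → U+0030).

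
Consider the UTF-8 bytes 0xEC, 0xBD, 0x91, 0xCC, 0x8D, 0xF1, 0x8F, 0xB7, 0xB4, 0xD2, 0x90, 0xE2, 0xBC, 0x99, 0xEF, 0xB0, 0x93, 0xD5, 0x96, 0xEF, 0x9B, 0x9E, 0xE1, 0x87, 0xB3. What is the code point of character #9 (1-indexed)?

Offset 0: leading byte 0xEC = 11101100 → 3-byte char #1 = EC BD 91.
Offset 3: leading byte 0xCC = 11001100 → 2-byte char #2 = CC 8D.
Offset 5: leading byte 0xF1 = 11110001 → 4-byte char #3 = F1 8F B7 B4.
Offset 9: leading byte 0xD2 = 11010010 → 2-byte char #4 = D2 90.
Offset 11: leading byte 0xE2 = 11100010 → 3-byte char #5 = E2 BC 99.
Offset 14: leading byte 0xEF = 11101111 → 3-byte char #6 = EF B0 93.
Offset 17: leading byte 0xD5 = 11010101 → 2-byte char #7 = D5 96.
Offset 19: leading byte 0xEF = 11101111 → 3-byte char #8 = EF 9B 9E.
Offset 22: leading byte 0xE1 = 11100001 → 3-byte char #9 = E1 87 B3.
Leading byte 0xE1 = 11100001 matches 1110xxxx → 3-byte sequence.
Byte 1: 0xE1 = 11100001, payload 0001 (4 bits).
Byte 2: 0x87 = 10000111 (10xxxxxx ✓), payload 000111.
Byte 3: 0xB3 = 10110011 (10xxxxxx ✓), payload 110011.
Concatenate: 0001000111110011 = 0x11F3 (16 bits → U+11F3).

U+11F3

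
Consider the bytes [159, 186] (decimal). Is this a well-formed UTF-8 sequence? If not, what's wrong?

invalid (continuation byte with no leading byte)

Byte 0x9F = 10011111 has the form 10xxxxxx — a continuation byte — but there is no preceding leading byte.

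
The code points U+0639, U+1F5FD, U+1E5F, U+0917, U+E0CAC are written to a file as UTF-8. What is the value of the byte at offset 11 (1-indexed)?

0xA4

1-indexed offset 11 is 0-indexed offset 10.
U+0639 → 2-byte form D8 B9 at offsets 0–1.
U+1F5FD → 4-byte form F0 9F 97 BD at offsets 2–5.
U+1E5F → 3-byte form E1 B9 9F at offsets 6–8.
U+0917 → 3-byte form E0 A4 97 at offsets 9–11.
Offset 10 falls in char 4's range; it's byte 2 of E0 A4 97 = 0xA4.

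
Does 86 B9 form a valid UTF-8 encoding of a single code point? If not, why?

invalid (continuation byte with no leading byte)

Byte 0x86 = 10000110 has the form 10xxxxxx — a continuation byte — but there is no preceding leading byte.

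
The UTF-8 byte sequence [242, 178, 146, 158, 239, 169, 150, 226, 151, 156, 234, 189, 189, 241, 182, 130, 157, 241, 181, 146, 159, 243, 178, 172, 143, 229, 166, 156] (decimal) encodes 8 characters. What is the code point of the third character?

Offset 0: leading byte 0xF2 = 11110010 → 4-byte char #1 = F2 B2 92 9E.
Offset 4: leading byte 0xEF = 11101111 → 3-byte char #2 = EF A9 96.
Offset 7: leading byte 0xE2 = 11100010 → 3-byte char #3 = E2 97 9C.
Leading byte 0xE2 = 11100010 matches 1110xxxx → 3-byte sequence.
Byte 1: 0xE2 = 11100010, payload 0010 (4 bits).
Byte 2: 0x97 = 10010111 (10xxxxxx ✓), payload 010111.
Byte 3: 0x9C = 10011100 (10xxxxxx ✓), payload 011100.
Concatenate: 0010010111011100 = 0x25DC (16 bits → U+25DC).

U+25DC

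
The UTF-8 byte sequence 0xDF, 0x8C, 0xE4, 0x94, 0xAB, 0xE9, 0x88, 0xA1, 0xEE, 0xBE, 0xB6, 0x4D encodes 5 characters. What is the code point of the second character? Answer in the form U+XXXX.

U+452B

Offset 0: leading byte 0xDF = 11011111 → 2-byte char #1 = DF 8C.
Offset 2: leading byte 0xE4 = 11100100 → 3-byte char #2 = E4 94 AB.
Leading byte 0xE4 = 11100100 matches 1110xxxx → 3-byte sequence.
Byte 1: 0xE4 = 11100100, payload 0100 (4 bits).
Byte 2: 0x94 = 10010100 (10xxxxxx ✓), payload 010100.
Byte 3: 0xAB = 10101011 (10xxxxxx ✓), payload 101011.
Concatenate: 0100010100101011 = 0x452B (16 bits → U+452B).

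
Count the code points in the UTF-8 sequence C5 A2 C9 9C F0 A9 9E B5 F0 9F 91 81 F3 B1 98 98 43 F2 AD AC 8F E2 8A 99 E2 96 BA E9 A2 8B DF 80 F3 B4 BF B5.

Byte at offset 0: 0xC5 = 11000101 → 2-byte char (#1). Advance 2.
Byte at offset 2: 0xC9 = 11001001 → 2-byte char (#2). Advance 2.
Byte at offset 4: 0xF0 = 11110000 → 4-byte char (#3). Advance 4.
Byte at offset 8: 0xF0 = 11110000 → 4-byte char (#4). Advance 4.
Byte at offset 12: 0xF3 = 11110011 → 4-byte char (#5). Advance 4.
Byte at offset 16: 0x43 = 01000011 → 1-byte char (#6). Advance 1.
Byte at offset 17: 0xF2 = 11110010 → 4-byte char (#7). Advance 4.
Byte at offset 21: 0xE2 = 11100010 → 3-byte char (#8). Advance 3.
Byte at offset 24: 0xE2 = 11100010 → 3-byte char (#9). Advance 3.
Byte at offset 27: 0xE9 = 11101001 → 3-byte char (#10). Advance 3.
Byte at offset 30: 0xDF = 11011111 → 2-byte char (#11). Advance 2.
Byte at offset 32: 0xF3 = 11110011 → 4-byte char (#12). Advance 4.
Reached end at offset 36 after 12 code points.

12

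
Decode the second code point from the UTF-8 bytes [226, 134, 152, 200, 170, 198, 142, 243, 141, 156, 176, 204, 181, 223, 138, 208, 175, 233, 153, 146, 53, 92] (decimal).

Offset 0: leading byte 0xE2 = 11100010 → 3-byte char #1 = E2 86 98.
Offset 3: leading byte 0xC8 = 11001000 → 2-byte char #2 = C8 AA.
Leading byte 0xC8 = 11001000 matches 110xxxxx → 2-byte sequence.
Byte 1: 0xC8 = 11001000, payload 01000 (5 bits).
Byte 2: 0xAA = 10101010 (10xxxxxx ✓), payload 101010.
Concatenate: 01000101010 = 0x22A (11 bits → U+022A).

U+022A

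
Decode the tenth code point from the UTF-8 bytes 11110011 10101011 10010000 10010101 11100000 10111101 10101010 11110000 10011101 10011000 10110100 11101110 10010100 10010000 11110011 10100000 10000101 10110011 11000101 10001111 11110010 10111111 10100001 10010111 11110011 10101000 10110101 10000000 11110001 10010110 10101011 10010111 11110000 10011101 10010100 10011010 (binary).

Offset 0: leading byte 0xF3 = 11110011 → 4-byte char #1 = F3 AB 90 95.
Offset 4: leading byte 0xE0 = 11100000 → 3-byte char #2 = E0 BD AA.
Offset 7: leading byte 0xF0 = 11110000 → 4-byte char #3 = F0 9D 98 B4.
Offset 11: leading byte 0xEE = 11101110 → 3-byte char #4 = EE 94 90.
Offset 14: leading byte 0xF3 = 11110011 → 4-byte char #5 = F3 A0 85 B3.
Offset 18: leading byte 0xC5 = 11000101 → 2-byte char #6 = C5 8F.
Offset 20: leading byte 0xF2 = 11110010 → 4-byte char #7 = F2 BF A1 97.
Offset 24: leading byte 0xF3 = 11110011 → 4-byte char #8 = F3 A8 B5 80.
Offset 28: leading byte 0xF1 = 11110001 → 4-byte char #9 = F1 96 AB 97.
Offset 32: leading byte 0xF0 = 11110000 → 4-byte char #10 = F0 9D 94 9A.
Leading byte 0xF0 = 11110000 matches 11110xxx → 4-byte sequence.
Byte 1: 0xF0 = 11110000, payload 000 (3 bits).
Byte 2: 0x9D = 10011101 (10xxxxxx ✓), payload 011101.
Byte 3: 0x94 = 10010100 (10xxxxxx ✓), payload 010100.
Byte 4: 0x9A = 10011010 (10xxxxxx ✓), payload 011010.
Concatenate: 000011101010100011010 = 0x1D51A (21 bits → U+1D51A).

U+1D51A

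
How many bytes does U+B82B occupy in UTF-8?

U+B82B = 0xB82B. UTF-8 uses 1 byte below 0x80, 2 below 0x800, 3 below 0x10000, 4 up to 0x10FFFF. 0xB82B is in U+0800–U+FFFF → 3 bytes.

3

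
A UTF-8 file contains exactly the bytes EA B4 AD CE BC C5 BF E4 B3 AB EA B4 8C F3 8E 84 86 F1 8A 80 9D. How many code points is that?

7

Byte at offset 0: 0xEA = 11101010 → 3-byte char (#1). Advance 3.
Byte at offset 3: 0xCE = 11001110 → 2-byte char (#2). Advance 2.
Byte at offset 5: 0xC5 = 11000101 → 2-byte char (#3). Advance 2.
Byte at offset 7: 0xE4 = 11100100 → 3-byte char (#4). Advance 3.
Byte at offset 10: 0xEA = 11101010 → 3-byte char (#5). Advance 3.
Byte at offset 13: 0xF3 = 11110011 → 4-byte char (#6). Advance 4.
Byte at offset 17: 0xF1 = 11110001 → 4-byte char (#7). Advance 4.
Reached end at offset 21 after 7 code points.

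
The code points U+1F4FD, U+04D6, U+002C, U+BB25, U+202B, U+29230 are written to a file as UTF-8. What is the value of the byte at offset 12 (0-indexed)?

U+1F4FD → 4-byte form F0 9F 93 BD at offsets 0–3.
U+04D6 → 2-byte form D3 96 at offsets 4–5.
U+002C → 1-byte form 2C at offsets 6–6.
U+BB25 → 3-byte form EB AC A5 at offsets 7–9.
U+202B → 3-byte form E2 80 AB at offsets 10–12.
Offset 12 falls in char 5's range; it's byte 3 of E2 80 AB = 0xAB.

0xAB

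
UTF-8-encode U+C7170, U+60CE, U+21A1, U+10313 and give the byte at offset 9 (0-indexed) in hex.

U+C7170 → 4-byte form F3 87 85 B0 at offsets 0–3.
U+60CE → 3-byte form E6 83 8E at offsets 4–6.
U+21A1 → 3-byte form E2 86 A1 at offsets 7–9.
Offset 9 falls in char 3's range; it's byte 3 of E2 86 A1 = 0xA1.

0xA1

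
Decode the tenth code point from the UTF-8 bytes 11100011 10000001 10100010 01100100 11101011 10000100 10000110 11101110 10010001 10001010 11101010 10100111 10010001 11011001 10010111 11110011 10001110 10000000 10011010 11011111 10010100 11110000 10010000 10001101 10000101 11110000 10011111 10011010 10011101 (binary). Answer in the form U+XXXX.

U+1F69D

Offset 0: leading byte 0xE3 = 11100011 → 3-byte char #1 = E3 81 A2.
Offset 3: leading byte 0x64 = 01100100 → 1-byte char #2 = 64.
Offset 4: leading byte 0xEB = 11101011 → 3-byte char #3 = EB 84 86.
Offset 7: leading byte 0xEE = 11101110 → 3-byte char #4 = EE 91 8A.
Offset 10: leading byte 0xEA = 11101010 → 3-byte char #5 = EA A7 91.
Offset 13: leading byte 0xD9 = 11011001 → 2-byte char #6 = D9 97.
Offset 15: leading byte 0xF3 = 11110011 → 4-byte char #7 = F3 8E 80 9A.
Offset 19: leading byte 0xDF = 11011111 → 2-byte char #8 = DF 94.
Offset 21: leading byte 0xF0 = 11110000 → 4-byte char #9 = F0 90 8D 85.
Offset 25: leading byte 0xF0 = 11110000 → 4-byte char #10 = F0 9F 9A 9D.
Leading byte 0xF0 = 11110000 matches 11110xxx → 4-byte sequence.
Byte 1: 0xF0 = 11110000, payload 000 (3 bits).
Byte 2: 0x9F = 10011111 (10xxxxxx ✓), payload 011111.
Byte 3: 0x9A = 10011010 (10xxxxxx ✓), payload 011010.
Byte 4: 0x9D = 10011101 (10xxxxxx ✓), payload 011101.
Concatenate: 000011111011010011101 = 0x1F69D (21 bits → U+1F69D).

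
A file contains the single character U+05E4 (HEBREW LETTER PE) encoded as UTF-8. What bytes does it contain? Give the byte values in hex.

U+05E4 = 0x5E4 = 1508 decimal. In range U+0080–U+07FF → 2-byte form: 110xxxxx 10xxxxxx.
Binary (11 bits): 10111100100.
Split 5+6: 10111 | 100100.
Byte 1: 11010111 = 0xD7.
Byte 2: 10100100 = 0xA4.

D7 A4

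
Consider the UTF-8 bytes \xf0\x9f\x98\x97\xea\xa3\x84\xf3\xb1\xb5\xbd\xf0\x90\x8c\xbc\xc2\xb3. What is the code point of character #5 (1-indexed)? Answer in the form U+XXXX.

Offset 0: leading byte 0xF0 = 11110000 → 4-byte char #1 = F0 9F 98 97.
Offset 4: leading byte 0xEA = 11101010 → 3-byte char #2 = EA A3 84.
Offset 7: leading byte 0xF3 = 11110011 → 4-byte char #3 = F3 B1 B5 BD.
Offset 11: leading byte 0xF0 = 11110000 → 4-byte char #4 = F0 90 8C BC.
Offset 15: leading byte 0xC2 = 11000010 → 2-byte char #5 = C2 B3.
Leading byte 0xC2 = 11000010 matches 110xxxxx → 2-byte sequence.
Byte 1: 0xC2 = 11000010, payload 00010 (5 bits).
Byte 2: 0xB3 = 10110011 (10xxxxxx ✓), payload 110011.
Concatenate: 00010110011 = 0xB3 (11 bits → U+00B3).

U+00B3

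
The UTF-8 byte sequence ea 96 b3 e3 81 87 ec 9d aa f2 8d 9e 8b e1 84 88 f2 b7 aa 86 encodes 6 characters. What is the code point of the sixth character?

U+B7A86

Offset 0: leading byte 0xEA = 11101010 → 3-byte char #1 = EA 96 B3.
Offset 3: leading byte 0xE3 = 11100011 → 3-byte char #2 = E3 81 87.
Offset 6: leading byte 0xEC = 11101100 → 3-byte char #3 = EC 9D AA.
Offset 9: leading byte 0xF2 = 11110010 → 4-byte char #4 = F2 8D 9E 8B.
Offset 13: leading byte 0xE1 = 11100001 → 3-byte char #5 = E1 84 88.
Offset 16: leading byte 0xF2 = 11110010 → 4-byte char #6 = F2 B7 AA 86.
Leading byte 0xF2 = 11110010 matches 11110xxx → 4-byte sequence.
Byte 1: 0xF2 = 11110010, payload 010 (3 bits).
Byte 2: 0xB7 = 10110111 (10xxxxxx ✓), payload 110111.
Byte 3: 0xAA = 10101010 (10xxxxxx ✓), payload 101010.
Byte 4: 0x86 = 10000110 (10xxxxxx ✓), payload 000110.
Concatenate: 010110111101010000110 = 0xB7A86 (21 bits → U+B7A86).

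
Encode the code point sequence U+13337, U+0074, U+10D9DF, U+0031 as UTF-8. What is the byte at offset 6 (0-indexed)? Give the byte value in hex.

U+13337 → 4-byte form F0 93 8C B7 at offsets 0–3.
U+0074 → 1-byte form 74 at offsets 4–4.
U+10D9DF → 4-byte form F4 8D A7 9F at offsets 5–8.
Offset 6 falls in char 3's range; it's byte 2 of F4 8D A7 9F = 0x8D.

0x8D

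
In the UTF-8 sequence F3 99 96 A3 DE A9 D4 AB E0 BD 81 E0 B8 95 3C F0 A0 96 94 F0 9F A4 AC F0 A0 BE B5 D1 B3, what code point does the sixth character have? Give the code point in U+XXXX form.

U+003C

Offset 0: leading byte 0xF3 = 11110011 → 4-byte char #1 = F3 99 96 A3.
Offset 4: leading byte 0xDE = 11011110 → 2-byte char #2 = DE A9.
Offset 6: leading byte 0xD4 = 11010100 → 2-byte char #3 = D4 AB.
Offset 8: leading byte 0xE0 = 11100000 → 3-byte char #4 = E0 BD 81.
Offset 11: leading byte 0xE0 = 11100000 → 3-byte char #5 = E0 B8 95.
Offset 14: leading byte 0x3C = 00111100 → 1-byte char #6 = 3C.
Leading byte 0x3C = 00111100 matches 0xxxxxxx → 1-byte sequence.
Byte 1: 0x3C = 00111100, payload 0111100 (7 bits).
Concatenate: 0111100 = 0x3C (7 bits → U+003C).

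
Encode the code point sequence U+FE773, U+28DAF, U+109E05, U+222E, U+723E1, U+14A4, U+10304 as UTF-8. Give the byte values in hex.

F3 BE 9D B3 F0 A8 B6 AF F4 89 B8 85 E2 88 AE F1 B2 8F A1 E1 92 A4 F0 90 8C 84

U+FE773: 4-byte form → F3 BE 9D B3.
U+28DAF: 4-byte form → F0 A8 B6 AF.
U+109E05: 4-byte form → F4 89 B8 85.
U+222E: 3-byte form → E2 88 AE.
U+723E1: 4-byte form → F1 B2 8F A1.
U+14A4: 3-byte form → E1 92 A4.
U+10304: 4-byte form → F0 90 8C 84.
Concatenated (26 bytes): F3 BE 9D B3 F0 A8 B6 AF F4 89 B8 85 E2 88 AE F1 B2 8F A1 E1 92 A4 F0 90 8C 84.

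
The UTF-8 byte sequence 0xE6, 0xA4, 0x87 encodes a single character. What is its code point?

U+6907

Leading byte 0xE6 = 11100110 matches 1110xxxx → 3-byte sequence.
Byte 1: 0xE6 = 11100110, payload 0110 (4 bits).
Byte 2: 0xA4 = 10100100 (10xxxxxx ✓), payload 100100.
Byte 3: 0x87 = 10000111 (10xxxxxx ✓), payload 000111.
Concatenate: 0110100100000111 = 0x6907 (16 bits → U+6907).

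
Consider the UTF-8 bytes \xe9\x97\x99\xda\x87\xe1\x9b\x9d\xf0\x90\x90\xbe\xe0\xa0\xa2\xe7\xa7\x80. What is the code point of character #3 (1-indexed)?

Offset 0: leading byte 0xE9 = 11101001 → 3-byte char #1 = E9 97 99.
Offset 3: leading byte 0xDA = 11011010 → 2-byte char #2 = DA 87.
Offset 5: leading byte 0xE1 = 11100001 → 3-byte char #3 = E1 9B 9D.
Leading byte 0xE1 = 11100001 matches 1110xxxx → 3-byte sequence.
Byte 1: 0xE1 = 11100001, payload 0001 (4 bits).
Byte 2: 0x9B = 10011011 (10xxxxxx ✓), payload 011011.
Byte 3: 0x9D = 10011101 (10xxxxxx ✓), payload 011101.
Concatenate: 0001011011011101 = 0x16DD (16 bits → U+16DD).

U+16DD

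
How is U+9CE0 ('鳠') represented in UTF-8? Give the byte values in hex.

E9 B3 A0

U+9CE0 = 0x9CE0 = 40160 decimal. In range U+0800–U+FFFF → 3-byte form: 1110xxxx 10xxxxxx 10xxxxxx.
Binary (16 bits): 1001110011100000.
Split 4+6+6: 1001 | 110011 | 100000.
Byte 1: 11101001 = 0xE9.
Byte 2: 10110011 = 0xB3.
Byte 3: 10100000 = 0xA0.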